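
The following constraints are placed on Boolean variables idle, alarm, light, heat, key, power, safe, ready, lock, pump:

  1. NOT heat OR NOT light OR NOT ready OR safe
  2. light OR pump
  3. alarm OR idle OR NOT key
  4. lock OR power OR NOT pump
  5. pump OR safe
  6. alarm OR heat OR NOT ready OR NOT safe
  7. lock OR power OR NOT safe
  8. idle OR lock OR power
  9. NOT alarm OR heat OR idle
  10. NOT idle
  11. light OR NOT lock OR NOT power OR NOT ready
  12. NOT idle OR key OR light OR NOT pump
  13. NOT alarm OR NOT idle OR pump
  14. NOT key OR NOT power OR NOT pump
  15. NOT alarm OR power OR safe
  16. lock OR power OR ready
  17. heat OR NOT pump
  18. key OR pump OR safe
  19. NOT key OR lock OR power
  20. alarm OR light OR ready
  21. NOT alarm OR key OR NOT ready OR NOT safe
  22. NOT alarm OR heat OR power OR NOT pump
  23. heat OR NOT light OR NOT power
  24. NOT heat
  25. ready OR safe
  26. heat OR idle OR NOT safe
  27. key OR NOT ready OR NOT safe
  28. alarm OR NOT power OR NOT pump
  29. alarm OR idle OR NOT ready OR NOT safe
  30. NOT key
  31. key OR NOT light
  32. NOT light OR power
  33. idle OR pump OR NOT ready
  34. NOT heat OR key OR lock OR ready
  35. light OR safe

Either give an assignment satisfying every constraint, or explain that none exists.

No satisfying assignment exists.

Case idle = True:
  Clause (NOT idle) is falsified — contradiction.
Case idle = False:
  (NOT heat) forces heat = False.
  (NOT alarm OR heat OR idle) forces alarm = False.
  (alarm OR idle OR NOT key) forces key = False.
  (heat OR NOT pump) forces pump = False.
  (light OR pump) forces light = True.
  Clause (key OR NOT light) is falsified — contradiction.
Both cases fail, so the formula is unsatisfiable.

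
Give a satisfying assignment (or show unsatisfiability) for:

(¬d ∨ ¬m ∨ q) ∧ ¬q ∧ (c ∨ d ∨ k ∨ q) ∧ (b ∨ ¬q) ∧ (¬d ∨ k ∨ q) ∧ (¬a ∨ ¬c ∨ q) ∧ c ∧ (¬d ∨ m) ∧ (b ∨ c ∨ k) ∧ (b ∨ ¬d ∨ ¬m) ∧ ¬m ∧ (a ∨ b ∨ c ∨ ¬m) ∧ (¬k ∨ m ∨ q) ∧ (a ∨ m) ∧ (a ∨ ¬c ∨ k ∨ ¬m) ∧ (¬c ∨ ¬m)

UNSATISFIABLE

Case q = True:
  Clause (¬q) is falsified — contradiction.
Case q = False:
  (c) forces c = True.
  (¬a ∨ ¬c ∨ q) forces a = False.
  (¬m) forces m = False.
  Clause (a ∨ m) is falsified — contradiction.
Both cases fail, so the formula is unsatisfiable.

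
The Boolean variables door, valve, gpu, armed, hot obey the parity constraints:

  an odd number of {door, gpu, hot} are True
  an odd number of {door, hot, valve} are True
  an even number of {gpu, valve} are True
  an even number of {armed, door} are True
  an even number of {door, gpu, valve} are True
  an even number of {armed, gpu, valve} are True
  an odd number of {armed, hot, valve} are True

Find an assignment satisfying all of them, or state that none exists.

door = False; valve = True; gpu = True; armed = False; hot = False

{door, gpu, hot}: 1 true → odd ✓
{door, hot, valve}: 1 true → odd ✓
{gpu, valve}: 2 true → even ✓
{armed, door}: 0 true → even ✓
{door, gpu, valve}: 2 true → even ✓
{armed, gpu, valve}: 2 true → even ✓
{armed, hot, valve}: 1 true → odd ✓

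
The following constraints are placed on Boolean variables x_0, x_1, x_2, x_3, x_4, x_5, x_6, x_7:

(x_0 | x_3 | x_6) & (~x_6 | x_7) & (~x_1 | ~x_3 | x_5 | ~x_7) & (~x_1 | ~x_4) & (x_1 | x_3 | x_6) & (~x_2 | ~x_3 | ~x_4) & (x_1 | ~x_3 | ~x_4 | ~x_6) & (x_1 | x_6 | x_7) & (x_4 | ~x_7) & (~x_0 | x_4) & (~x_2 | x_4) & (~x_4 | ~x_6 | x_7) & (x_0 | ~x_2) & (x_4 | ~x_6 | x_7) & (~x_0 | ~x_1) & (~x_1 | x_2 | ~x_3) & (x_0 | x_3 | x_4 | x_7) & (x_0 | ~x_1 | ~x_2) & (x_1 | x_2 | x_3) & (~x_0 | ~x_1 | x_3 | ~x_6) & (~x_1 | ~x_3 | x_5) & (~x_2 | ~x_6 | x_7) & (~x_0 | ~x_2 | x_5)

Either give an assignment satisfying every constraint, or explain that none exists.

Set x_0 = True.
  then (~x_0 | x_4) forces x_4 = True.
  then (~x_0 | ~x_1) forces x_1 = False.
Set x_2 = False.
  then (x_1 | x_2 | x_3) forces x_3 = True.
  then (x_1 | ~x_3 | ~x_4 | ~x_6) forces x_6 = False.
  then (x_1 | x_6 | x_7) forces x_7 = True.
Set x_5 = True.
All clauses satisfied.

x_0: True, x_1: False, x_2: False, x_3: True, x_4: True, x_5: True, x_6: False, x_7: True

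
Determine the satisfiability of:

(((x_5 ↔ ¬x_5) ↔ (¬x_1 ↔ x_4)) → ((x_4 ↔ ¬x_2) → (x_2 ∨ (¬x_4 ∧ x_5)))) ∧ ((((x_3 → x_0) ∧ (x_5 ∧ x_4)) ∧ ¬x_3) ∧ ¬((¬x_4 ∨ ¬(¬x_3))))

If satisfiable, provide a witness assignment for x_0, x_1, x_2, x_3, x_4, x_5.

x_0: False; x_1: False; x_2: False; x_3: False; x_4: True; x_5: True

  ((x_5 ↔ ¬x_5) ↔ (¬x_1 ↔ x_4)) → ((x_4 ↔ ¬x_2) → (x_2 ∨ (¬x_4 ∧ x_5))) = True
    (x_5 ↔ ¬x_5) ↔ (¬x_1 ↔ x_4) = False
      x_5 ↔ ¬x_5 = False
        ¬x_5 = False
      ¬x_1 ↔ x_4 = True
        ¬x_1 = True
    (x_4 ↔ ¬x_2) → (x_2 ∨ (¬x_4 ∧ x_5)) = False
      x_4 ↔ ¬x_2 = True
        ¬x_2 = True
      x_2 ∨ (¬x_4 ∧ x_5) = False
        ¬x_4 ∧ x_5 = False
          ¬x_4 = False
  (((x_3 → x_0) ∧ (x_5 ∧ x_4)) ∧ ¬x_3) ∧ ¬((¬x_4 ∨ ¬(¬x_3))) = True
    ((x_3 → x_0) ∧ (x_5 ∧ x_4)) ∧ ¬x_3 = True
      (x_3 → x_0) ∧ (x_5 ∧ x_4) = True
        x_3 → x_0 = True
        x_5 ∧ x_4 = True
      ¬x_3 = True
    ¬((¬x_4 ∨ ¬(¬x_3))) = True
      ¬x_4 ∨ ¬(¬x_3) = False
        ¬x_4 = False
        ¬(¬x_3) = False
          ¬x_3 = True
Both conjuncts True, so the formula holds.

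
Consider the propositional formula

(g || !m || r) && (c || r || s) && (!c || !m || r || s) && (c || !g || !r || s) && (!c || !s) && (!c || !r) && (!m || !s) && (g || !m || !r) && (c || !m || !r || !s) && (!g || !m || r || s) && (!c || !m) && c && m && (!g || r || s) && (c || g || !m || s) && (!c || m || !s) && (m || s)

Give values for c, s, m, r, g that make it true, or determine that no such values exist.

Case m = True:
  (!m || !s) forces s = False.
  (!c || !m) forces c = False.
  Clause (c) is falsified — contradiction.
Case m = False:
  Clause (m) is falsified — contradiction.
Both cases fail, so the formula is unsatisfiable.

Unsatisfiable — no assignment works.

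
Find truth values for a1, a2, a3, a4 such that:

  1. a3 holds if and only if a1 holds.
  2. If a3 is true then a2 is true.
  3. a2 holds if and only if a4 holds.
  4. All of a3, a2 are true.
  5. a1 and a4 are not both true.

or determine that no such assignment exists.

Case a2 = True:
  (3) with a2=T forces a4 = True.
  (4) forces a3 = True.
  (1) with a3=T forces a1 = True.
  Constraint (5) is violated (a1=T, a4=T) — contradiction.
Case a2 = False:
  Constraint (4) is violated (a2=F) — contradiction.
Both cases fail — unsatisfiable.

Unsatisfiable — no assignment works.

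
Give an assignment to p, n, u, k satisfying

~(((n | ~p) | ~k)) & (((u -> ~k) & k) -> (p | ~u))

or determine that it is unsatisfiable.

p: True; n: False; u: True; k: True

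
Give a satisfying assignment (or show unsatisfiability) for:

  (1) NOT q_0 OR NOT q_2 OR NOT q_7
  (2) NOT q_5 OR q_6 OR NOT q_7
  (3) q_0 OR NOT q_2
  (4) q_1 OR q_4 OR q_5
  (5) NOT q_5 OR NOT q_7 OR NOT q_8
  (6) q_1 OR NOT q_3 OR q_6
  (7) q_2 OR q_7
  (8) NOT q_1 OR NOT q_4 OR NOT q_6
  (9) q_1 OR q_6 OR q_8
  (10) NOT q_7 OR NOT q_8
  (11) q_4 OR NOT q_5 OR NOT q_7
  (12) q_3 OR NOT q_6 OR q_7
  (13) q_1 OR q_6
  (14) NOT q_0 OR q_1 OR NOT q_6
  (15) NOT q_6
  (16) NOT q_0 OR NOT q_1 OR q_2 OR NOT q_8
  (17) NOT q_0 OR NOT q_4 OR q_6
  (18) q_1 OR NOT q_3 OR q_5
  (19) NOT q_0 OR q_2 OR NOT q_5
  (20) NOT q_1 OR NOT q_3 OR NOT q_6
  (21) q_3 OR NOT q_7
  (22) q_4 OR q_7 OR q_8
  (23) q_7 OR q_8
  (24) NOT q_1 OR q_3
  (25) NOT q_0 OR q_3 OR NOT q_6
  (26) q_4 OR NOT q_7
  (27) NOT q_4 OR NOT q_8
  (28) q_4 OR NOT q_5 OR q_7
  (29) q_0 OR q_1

q_0 = False, q_1 = True, q_2 = False, q_3 = True, q_4 = True, q_5 = False, q_6 = False, q_7 = True, q_8 = False

Unit clause (NOT q_6) forces q_6 = False.
In (q_1 OR q_6) only q_1 is left, so q_1 = True.
In (NOT q_1 OR q_3) only q_3 is left, so q_3 = True.
Set q_0 = False.
  then (q_0 OR NOT q_2) forces q_2 = False.
  then (q_2 OR q_7) forces q_7 = True.
  then (NOT q_7 OR NOT q_8) forces q_8 = False.
  then (q_4 OR NOT q_7) forces q_4 = True.
  then (NOT q_5 OR q_6 OR NOT q_7) forces q_5 = False.
All clauses satisfied.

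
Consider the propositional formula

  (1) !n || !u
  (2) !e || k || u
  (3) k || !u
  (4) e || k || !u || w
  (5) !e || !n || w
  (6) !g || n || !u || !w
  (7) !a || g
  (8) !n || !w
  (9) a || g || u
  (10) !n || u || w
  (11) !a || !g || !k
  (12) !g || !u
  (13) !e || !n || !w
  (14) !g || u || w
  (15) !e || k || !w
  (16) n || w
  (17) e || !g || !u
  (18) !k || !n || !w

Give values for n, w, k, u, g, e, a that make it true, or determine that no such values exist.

n = False, w = True, k = True, u = False, g = True, e = False, a = False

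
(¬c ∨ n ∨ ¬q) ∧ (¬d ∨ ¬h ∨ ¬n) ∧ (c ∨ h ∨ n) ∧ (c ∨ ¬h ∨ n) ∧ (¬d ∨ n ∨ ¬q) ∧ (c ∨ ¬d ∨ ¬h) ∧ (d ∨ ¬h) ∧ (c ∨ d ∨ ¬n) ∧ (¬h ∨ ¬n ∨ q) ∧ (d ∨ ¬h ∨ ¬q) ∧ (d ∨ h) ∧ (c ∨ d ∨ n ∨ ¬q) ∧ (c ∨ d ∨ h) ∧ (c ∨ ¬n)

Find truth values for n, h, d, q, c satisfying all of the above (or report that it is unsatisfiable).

Set n = False.
Set h = True.
  then (c ∨ ¬h ∨ n) forces c = True.
  then (d ∨ ¬h) forces d = True.
  then (¬c ∨ n ∨ ¬q) forces q = False.
All clauses satisfied.

n = False, h = True, d = True, q = False, c = True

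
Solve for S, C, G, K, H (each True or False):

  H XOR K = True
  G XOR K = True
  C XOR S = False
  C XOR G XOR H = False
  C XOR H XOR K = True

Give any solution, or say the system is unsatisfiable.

S = False; C = False; G = True; K = False; H = True

H XOR K = T XOR F = True ✓
G XOR K = T XOR F = True ✓
C XOR S = F XOR F = False ✓
C XOR G XOR H = F XOR T XOR T = False ✓
C XOR H XOR K = F XOR T XOR F = True ✓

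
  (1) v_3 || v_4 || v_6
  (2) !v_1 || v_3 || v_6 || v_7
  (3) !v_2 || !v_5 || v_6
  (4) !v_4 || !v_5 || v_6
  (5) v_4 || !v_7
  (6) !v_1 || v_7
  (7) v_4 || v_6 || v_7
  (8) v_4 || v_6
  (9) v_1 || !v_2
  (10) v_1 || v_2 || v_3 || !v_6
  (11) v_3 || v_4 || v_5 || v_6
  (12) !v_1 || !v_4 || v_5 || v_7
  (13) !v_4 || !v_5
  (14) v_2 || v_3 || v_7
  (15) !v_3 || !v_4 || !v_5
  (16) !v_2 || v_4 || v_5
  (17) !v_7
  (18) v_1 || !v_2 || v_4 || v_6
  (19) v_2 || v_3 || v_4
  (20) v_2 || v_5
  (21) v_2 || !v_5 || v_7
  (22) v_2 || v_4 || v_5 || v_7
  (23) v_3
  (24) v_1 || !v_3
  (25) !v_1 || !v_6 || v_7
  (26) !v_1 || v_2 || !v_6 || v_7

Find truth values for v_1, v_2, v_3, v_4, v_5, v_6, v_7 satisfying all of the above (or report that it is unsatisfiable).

Unsatisfiable — no assignment works.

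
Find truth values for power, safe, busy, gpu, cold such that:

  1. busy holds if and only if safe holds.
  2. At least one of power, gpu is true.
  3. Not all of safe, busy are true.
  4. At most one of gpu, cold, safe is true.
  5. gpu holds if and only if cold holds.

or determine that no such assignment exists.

power=T, safe=F, busy=F, gpu=F, cold=F

  (1) busy=F, safe=F — same ✓
  (2) {power, gpu}: 1 true — at least one ✓
  (3) {safe, busy}: 0/2 true — not all ✓
  (4) {gpu, cold, safe}: 0 true — at most one ✓
  (5) gpu=F, cold=F — same ✓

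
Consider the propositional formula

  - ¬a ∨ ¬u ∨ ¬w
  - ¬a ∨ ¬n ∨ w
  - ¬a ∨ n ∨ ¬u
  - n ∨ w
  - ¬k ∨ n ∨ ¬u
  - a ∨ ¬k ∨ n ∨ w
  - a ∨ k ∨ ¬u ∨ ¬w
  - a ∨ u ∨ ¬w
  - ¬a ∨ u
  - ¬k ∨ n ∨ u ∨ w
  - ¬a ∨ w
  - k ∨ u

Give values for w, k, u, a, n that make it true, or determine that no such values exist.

w=F, k=F, u=T, a=F, n=T

Set w = False.
  then (n ∨ w) forces n = True.
  then (¬a ∨ w) forces a = False.
Set k = False.
  then (k ∨ u) forces u = True.
All clauses satisfied.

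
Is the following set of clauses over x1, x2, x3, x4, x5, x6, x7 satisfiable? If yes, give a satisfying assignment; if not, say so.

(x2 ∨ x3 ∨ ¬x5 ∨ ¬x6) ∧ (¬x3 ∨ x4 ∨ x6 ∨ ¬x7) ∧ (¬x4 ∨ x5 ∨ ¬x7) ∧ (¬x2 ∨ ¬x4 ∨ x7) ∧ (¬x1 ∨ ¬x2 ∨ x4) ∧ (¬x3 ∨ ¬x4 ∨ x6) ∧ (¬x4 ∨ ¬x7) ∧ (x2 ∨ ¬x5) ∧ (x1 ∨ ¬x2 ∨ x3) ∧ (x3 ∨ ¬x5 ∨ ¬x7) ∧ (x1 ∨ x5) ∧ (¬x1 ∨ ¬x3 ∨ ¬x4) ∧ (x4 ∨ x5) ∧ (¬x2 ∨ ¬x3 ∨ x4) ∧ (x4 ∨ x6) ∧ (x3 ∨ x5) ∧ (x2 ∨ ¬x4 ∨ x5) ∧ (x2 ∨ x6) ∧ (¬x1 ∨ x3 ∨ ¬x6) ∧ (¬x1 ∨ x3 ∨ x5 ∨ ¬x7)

Case x4 = True:
  (¬x4 ∨ ¬x7) forces x7 = False.
  (¬x2 ∨ ¬x4 ∨ x7) forces x2 = False.
  (x2 ∨ ¬x5) forces x5 = False.
  Clause (x2 ∨ ¬x4 ∨ x5) is falsified — contradiction.
Case x4 = False:
  (x4 ∨ x5) forces x5 = True.
  (x2 ∨ ¬x5) forces x2 = True.
  (¬x1 ∨ ¬x2 ∨ x4) forces x1 = False.
  (x1 ∨ ¬x2 ∨ x3) forces x3 = True.
  Clause (¬x2 ∨ ¬x3 ∨ x4) is falsified — contradiction.
Both cases fail, so the formula is unsatisfiable.

The formula is unsatisfiable.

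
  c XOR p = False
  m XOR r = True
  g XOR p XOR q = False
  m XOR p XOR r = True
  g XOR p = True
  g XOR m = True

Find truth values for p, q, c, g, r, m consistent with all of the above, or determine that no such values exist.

p=F, q=T, c=F, g=T, r=T, m=F

c XOR p = F XOR F = False ✓
m XOR r = F XOR T = True ✓
g XOR p XOR q = T XOR F XOR T = False ✓
m XOR p XOR r = F XOR F XOR T = True ✓
g XOR p = T XOR F = True ✓
g XOR m = T XOR F = True ✓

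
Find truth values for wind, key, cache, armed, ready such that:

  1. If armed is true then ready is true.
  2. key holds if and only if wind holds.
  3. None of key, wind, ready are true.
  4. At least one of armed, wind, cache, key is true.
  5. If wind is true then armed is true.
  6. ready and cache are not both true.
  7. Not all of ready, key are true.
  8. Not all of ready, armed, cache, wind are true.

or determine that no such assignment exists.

wind = False, key = False, cache = True, armed = False, ready = False

  (1) armed=F ⇒ ready: vacuous ✓
  (2) key=F, wind=F — same ✓
  (3) {key, wind, ready}: 0 true — none ✓
  (4) {armed, wind, cache, key}: 1 true — at least one ✓
  (5) wind=F ⇒ armed: vacuous ✓
  (6) ready=F, cache=T — not both ✓
  (7) {ready, key}: 0/2 true — not all ✓
  (8) {ready, armed, cache, wind}: 1/4 true — not all ✓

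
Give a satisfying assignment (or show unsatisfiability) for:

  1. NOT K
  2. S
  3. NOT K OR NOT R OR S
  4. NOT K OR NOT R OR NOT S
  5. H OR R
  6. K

No satisfying assignment exists.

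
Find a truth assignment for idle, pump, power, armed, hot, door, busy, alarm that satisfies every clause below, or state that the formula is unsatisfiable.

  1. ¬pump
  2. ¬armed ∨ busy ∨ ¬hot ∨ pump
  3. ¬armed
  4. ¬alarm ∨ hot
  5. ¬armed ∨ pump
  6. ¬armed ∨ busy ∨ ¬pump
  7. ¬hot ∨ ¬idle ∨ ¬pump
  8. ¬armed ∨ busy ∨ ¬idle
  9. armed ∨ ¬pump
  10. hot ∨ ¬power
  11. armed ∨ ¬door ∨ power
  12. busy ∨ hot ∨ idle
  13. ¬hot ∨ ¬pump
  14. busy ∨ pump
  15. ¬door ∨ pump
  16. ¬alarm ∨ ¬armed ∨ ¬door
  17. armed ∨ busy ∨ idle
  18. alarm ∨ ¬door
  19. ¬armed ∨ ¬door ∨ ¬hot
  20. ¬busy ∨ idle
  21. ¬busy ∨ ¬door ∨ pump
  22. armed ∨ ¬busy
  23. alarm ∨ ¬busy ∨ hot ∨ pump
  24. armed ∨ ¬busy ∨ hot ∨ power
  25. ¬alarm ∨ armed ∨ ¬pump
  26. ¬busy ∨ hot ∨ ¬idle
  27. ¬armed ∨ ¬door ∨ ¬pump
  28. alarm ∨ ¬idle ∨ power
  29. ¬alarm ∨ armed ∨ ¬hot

UNSATISFIABLE

Case pump = True:
  Clause (¬pump) is falsified — contradiction.
Case pump = False:
  (¬armed) forces armed = False.
  (busy ∨ pump) forces busy = True.
  Clause (armed ∨ ¬busy) is falsified — contradiction.
Both cases fail, so the formula is unsatisfiable.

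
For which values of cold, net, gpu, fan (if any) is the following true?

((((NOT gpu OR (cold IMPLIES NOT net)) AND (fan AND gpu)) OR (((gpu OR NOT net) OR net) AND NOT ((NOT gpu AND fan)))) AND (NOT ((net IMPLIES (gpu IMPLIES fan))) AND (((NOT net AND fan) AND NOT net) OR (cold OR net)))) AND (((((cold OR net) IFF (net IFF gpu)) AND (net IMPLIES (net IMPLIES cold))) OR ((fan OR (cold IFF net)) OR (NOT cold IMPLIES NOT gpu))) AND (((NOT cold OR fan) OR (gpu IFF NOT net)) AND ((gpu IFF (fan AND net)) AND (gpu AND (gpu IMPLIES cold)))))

Case gpu = True: the formula simplifies to (NOT ((net IMPLIES fan)) AND (((NOT net AND fan) AND NOT net) OR (cold OR net))) AND (((((cold OR net) IFF net) AND (net IMPLIES (net IMPLIES cold))) OR ((fan OR (cold IFF net)) OR cold)) AND (((NOT cold OR fan) OR NOT net) AND ((fan AND net) AND cold))).
  fan = True: the conjunct NOT ((net IMPLIES fan)) becomes NOT ((net IMPLIES True)) = False.
  fan = False: the conjunct fan is False.
Case gpu = False: the conjunct NOT ((net IMPLIES (gpu IMPLIES fan))) becomes NOT ((net IMPLIES True)) = False.
Both cases fail — unsatisfiable.

The formula is unsatisfiable.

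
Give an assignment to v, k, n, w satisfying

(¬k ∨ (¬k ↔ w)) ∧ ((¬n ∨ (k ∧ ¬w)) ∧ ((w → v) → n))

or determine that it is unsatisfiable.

v = True; k = True; n = True; w = False

  ¬k ∨ (¬k ↔ w) = True
    ¬k = False
    ¬k ↔ w = True
      ¬k = False
  (¬n ∨ (k ∧ ¬w)) ∧ ((w → v) → n) = True
    ¬n ∨ (k ∧ ¬w) = True
      ¬n = False
      k ∧ ¬w = True
        ¬w = True
    (w → v) → n = True
      w → v = True
Both conjuncts True, so the formula holds.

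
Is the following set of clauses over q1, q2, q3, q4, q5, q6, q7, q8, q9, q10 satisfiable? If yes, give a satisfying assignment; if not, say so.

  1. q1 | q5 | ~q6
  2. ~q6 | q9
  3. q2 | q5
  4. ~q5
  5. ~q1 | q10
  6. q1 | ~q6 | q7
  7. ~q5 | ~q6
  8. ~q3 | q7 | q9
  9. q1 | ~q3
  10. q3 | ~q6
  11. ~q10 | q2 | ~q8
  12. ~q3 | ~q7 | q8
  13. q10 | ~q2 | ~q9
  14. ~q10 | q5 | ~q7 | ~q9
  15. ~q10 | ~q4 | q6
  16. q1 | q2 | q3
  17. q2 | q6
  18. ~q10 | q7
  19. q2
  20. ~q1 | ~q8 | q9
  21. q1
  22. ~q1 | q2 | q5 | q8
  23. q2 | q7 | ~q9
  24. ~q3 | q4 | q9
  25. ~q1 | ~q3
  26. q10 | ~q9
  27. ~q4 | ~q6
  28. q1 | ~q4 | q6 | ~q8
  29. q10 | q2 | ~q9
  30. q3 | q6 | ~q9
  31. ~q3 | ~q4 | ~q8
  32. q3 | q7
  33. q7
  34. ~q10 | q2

Unit clause (~q5) forces q5 = False.
Unit clause (q2) forces q2 = True.
Unit clause (q1) forces q1 = True.
In (~q1 | ~q3) only ~q3 is left, so q3 = False.
In (q3 | q7) only q7 is left, so q7 = True.
In (~q1 | q10) only q10 is left, so q10 = True.
In (q3 | ~q6) only ~q6 is left, so q6 = False.
In (~q10 | q5 | ~q7 | ~q9) only ~q9 is left, so q9 = False.
In (~q10 | ~q4 | q6) only ~q4 is left, so q4 = False.
In (~q1 | ~q8 | q9) only ~q8 is left, so q8 = False.
All clauses satisfied.

q1=T; q2=T; q3=F; q4=F; q5=F; q6=F; q7=T; q8=F; q9=F; q10=T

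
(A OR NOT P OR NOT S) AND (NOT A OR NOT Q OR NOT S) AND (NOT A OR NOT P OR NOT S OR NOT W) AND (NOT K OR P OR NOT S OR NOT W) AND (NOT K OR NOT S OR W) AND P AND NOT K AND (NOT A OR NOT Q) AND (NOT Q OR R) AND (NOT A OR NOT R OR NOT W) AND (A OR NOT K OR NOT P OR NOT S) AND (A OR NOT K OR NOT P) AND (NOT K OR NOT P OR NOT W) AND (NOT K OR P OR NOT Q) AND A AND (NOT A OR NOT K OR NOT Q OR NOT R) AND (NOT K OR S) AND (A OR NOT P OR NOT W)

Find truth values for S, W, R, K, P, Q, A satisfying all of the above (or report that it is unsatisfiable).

Unit clause (P) forces P = True.
Unit clause (NOT K) forces K = False.
Unit clause (A) forces A = True.
In (NOT A OR NOT Q) only NOT Q is left, so Q = False.
Set S = True.
  then (NOT A OR NOT P OR NOT S OR NOT W) forces W = False.
Set R = False.
All clauses satisfied.

S = True; W = False; R = False; K = False; P = True; Q = False; A = True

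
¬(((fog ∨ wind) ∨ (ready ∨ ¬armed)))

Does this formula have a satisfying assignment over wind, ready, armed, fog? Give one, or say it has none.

wind = False; ready = False; armed = True; fog = False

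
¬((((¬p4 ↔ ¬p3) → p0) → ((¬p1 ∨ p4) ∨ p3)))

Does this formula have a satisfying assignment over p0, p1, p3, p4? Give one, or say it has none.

p0=T, p1=T, p3=F, p4=F

  ¬((((¬p4 ↔ ¬p3) → p0) → ((¬p1 ∨ p4) ∨ p3))) = True
    ((¬p4 ↔ ¬p3) → p0) → ((¬p1 ∨ p4) ∨ p3) = False
      (¬p4 ↔ ¬p3) → p0 = True
        ¬p4 ↔ ¬p3 = True
          ¬p4 = True
          ¬p3 = True
      (¬p1 ∨ p4) ∨ p3 = False
        ¬p1 ∨ p4 = False
          ¬p1 = False
The formula evaluates to True.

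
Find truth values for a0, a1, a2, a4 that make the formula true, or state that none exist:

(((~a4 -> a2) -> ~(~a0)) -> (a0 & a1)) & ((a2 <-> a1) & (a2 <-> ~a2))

UNSATISFIABLE

The conjunct a2 <-> ~a2 is unsatisfiable on its own:
  a2=F: evaluates to False.
  a2=T: evaluates to False.
So the whole conjunction is unsatisfiable.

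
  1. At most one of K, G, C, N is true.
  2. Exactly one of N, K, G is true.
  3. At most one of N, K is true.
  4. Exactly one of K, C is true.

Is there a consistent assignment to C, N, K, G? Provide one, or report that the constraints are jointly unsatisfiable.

C = False; N = False; K = True; G = False

  (1) {K, G, C, N}: 1 true — at most one ✓
  (2) {N, K, G}: 1 true — exactly one ✓
  (3) {N, K}: 1 true — at most one ✓
  (4) {K, C}: 1 true — exactly one ✓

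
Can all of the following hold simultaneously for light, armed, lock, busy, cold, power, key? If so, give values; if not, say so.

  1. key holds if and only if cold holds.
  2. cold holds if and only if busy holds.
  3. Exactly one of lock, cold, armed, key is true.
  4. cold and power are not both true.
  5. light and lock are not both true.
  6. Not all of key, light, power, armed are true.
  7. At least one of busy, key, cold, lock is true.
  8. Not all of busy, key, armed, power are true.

light=F, armed=F, lock=T, busy=F, cold=F, power=F, key=F

  (1) key=F, cold=F — same ✓
  (2) cold=F, busy=F — same ✓
  (3) {lock, cold, armed, key}: 1 true — exactly one ✓
  (4) cold=F, power=F — not both ✓
  (5) light=F, lock=T — not both ✓
  (6) {key, light, power, armed}: 0/4 true — not all ✓
  (7) {busy, key, cold, lock}: 1 true — at least one ✓
  (8) {busy, key, armed, power}: 0/4 true — not all ✓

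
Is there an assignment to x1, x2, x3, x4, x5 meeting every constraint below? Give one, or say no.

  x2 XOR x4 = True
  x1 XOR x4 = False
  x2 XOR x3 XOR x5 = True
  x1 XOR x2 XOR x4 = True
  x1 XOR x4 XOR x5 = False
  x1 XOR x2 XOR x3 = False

No satisfying assignment exists.

Adding constraints 1, 2, 3, 4, 5, 6 mod 2: every variable appears an even number of times on the left, so the left side is 0.
But the right sides sum to 1 (mod 2). 0 ≠ 1 — the system is inconsistent.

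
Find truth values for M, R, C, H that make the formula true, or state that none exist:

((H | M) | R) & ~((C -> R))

M=T, R=F, C=T, H=F

  (H | M) | R = True
    H | M = True
  ~((C -> R)) = True
    C -> R = False
Both conjuncts True, so the formula holds.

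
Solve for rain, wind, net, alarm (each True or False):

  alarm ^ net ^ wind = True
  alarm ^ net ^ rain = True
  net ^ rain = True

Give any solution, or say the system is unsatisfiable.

rain = False, wind = False, net = True, alarm = False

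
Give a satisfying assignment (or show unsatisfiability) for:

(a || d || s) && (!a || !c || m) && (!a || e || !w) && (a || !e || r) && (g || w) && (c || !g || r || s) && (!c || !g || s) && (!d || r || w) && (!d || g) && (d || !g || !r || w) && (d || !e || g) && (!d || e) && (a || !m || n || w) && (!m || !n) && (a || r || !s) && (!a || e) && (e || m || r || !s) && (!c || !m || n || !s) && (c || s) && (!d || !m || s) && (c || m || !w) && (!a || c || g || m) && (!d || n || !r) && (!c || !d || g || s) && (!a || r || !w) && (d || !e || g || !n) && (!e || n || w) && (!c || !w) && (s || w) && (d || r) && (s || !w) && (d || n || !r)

Set a = False.
Set e = True.
  then (a || !e || r) forces r = True.
Set n = True.
  then (!m || !n) forces m = False.
Set s = True.
Try d = False:
  (d || !e || g) forces g = True.
  (d || !g || !r || w) forces w = True.
  (c || m || !w) forces c = True.
  clause (!c || !w) is falsified — backtrack.
So d = True.
  then (!d || g) forces g = True.
Set w = False.
Set c = True.
All clauses satisfied.

a: False, e: True, n: True, s: True, m: False, d: True, w: False, c: True, g: True, r: True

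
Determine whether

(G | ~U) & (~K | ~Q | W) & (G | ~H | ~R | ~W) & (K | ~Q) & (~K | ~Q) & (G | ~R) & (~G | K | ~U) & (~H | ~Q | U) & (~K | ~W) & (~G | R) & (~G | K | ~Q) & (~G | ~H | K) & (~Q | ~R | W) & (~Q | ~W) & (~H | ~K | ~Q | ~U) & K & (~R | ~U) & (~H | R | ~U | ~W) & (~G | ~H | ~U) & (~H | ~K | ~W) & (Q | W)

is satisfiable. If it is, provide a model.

Unsatisfiable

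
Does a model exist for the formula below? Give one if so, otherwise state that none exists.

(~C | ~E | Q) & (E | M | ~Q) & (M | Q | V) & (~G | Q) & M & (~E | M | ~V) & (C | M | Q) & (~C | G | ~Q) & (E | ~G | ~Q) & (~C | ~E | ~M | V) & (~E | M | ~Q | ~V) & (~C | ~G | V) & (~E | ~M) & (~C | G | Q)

V = True, M = True, Q = False, C = False, G = False, E = False

Unit clause (M) forces M = True.
In (~E | ~M) only ~E is left, so E = False.
Set V = True.
Set Q = False.
  then (~G | Q) forces G = False.
  then (~C | G | Q) forces C = False.
All clauses satisfied.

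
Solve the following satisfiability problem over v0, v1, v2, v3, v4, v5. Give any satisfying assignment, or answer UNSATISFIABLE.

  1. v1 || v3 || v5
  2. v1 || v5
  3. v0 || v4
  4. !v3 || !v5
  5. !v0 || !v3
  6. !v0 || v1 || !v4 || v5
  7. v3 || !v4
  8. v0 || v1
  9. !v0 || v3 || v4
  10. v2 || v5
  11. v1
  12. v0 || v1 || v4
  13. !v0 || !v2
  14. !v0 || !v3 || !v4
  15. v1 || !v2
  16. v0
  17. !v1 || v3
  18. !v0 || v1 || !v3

Case v0 = True:
  (!v0 || !v3) forces v3 = False.
  (v3 || !v4) forces v4 = False.
  Clause (!v0 || v3 || v4) is falsified — contradiction.
Case v0 = False:
  Clause (v0) is falsified — contradiction.
Both cases fail, so the formula is unsatisfiable.

Unsatisfiable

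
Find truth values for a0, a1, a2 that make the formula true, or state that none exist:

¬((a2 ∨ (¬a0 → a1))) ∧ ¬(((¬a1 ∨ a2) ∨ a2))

Case a1 = True: the conjunct ¬((a2 ∨ (¬a0 → a1))) becomes ¬((a2 ∨ True)) = False.
Case a1 = False: the conjunct ¬(((¬a1 ∨ a2) ∨ a2)) becomes ¬((True ∨ a2)) = False.
Both cases fail — unsatisfiable.

No satisfying assignment exists.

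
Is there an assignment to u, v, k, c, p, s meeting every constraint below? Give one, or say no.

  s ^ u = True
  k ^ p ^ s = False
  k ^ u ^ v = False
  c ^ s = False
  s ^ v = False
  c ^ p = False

Adding constraints 1, 2, 3, 4, 5, 6 mod 2: every variable appears an even number of times on the left, so the left side is 0.
But the right sides sum to 1 (mod 2). 0 ≠ 1 — the system is inconsistent.

Unsatisfiable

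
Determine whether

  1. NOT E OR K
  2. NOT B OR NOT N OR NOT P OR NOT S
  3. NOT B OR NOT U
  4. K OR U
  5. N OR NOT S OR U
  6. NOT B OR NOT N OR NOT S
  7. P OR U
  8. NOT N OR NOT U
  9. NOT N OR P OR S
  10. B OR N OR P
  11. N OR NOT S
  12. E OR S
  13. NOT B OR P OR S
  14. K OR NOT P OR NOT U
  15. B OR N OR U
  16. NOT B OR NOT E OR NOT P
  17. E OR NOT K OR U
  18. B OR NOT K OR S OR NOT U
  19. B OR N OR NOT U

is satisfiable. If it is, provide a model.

U=F, S=F, E=T, P=T, K=T, B=F, N=T

Set U = False.
  then (K OR U) forces K = True.
  then (P OR U) forces P = True.
  then (E OR NOT K OR U) forces E = True.
  then (NOT B OR NOT E OR NOT P) forces B = False.
  then (B OR N OR U) forces N = True.
Set S = False.
All clauses satisfied.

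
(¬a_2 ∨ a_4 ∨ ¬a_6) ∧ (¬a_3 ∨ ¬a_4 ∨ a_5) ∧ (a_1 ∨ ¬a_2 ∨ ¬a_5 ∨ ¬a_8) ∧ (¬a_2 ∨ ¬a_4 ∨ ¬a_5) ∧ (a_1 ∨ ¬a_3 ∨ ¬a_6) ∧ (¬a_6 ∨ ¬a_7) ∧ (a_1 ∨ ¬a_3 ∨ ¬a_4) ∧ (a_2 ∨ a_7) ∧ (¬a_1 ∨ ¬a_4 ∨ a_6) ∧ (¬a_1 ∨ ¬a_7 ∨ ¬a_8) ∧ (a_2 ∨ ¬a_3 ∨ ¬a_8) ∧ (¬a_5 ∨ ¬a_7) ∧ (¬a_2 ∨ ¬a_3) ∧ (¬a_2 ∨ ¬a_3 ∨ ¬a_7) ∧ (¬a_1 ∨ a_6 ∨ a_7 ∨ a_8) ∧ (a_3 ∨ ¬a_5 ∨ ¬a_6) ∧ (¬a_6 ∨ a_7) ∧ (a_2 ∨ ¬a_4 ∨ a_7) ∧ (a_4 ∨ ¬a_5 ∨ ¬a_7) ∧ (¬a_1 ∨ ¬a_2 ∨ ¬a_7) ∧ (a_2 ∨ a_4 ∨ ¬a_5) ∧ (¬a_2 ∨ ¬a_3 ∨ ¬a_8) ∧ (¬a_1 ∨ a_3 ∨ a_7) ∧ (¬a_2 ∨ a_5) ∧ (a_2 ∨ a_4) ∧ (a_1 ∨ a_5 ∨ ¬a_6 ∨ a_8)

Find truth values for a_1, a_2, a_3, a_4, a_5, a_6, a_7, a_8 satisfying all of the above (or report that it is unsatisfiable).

Set a_1 = False.
Set a_2 = True.
  then (¬a_2 ∨ ¬a_3) forces a_3 = False.
  then (¬a_2 ∨ a_5) forces a_5 = True.
  then (a_1 ∨ ¬a_2 ∨ ¬a_5 ∨ ¬a_8) forces a_8 = False.
  then (¬a_2 ∨ ¬a_4 ∨ ¬a_5) forces a_4 = False.
  then (¬a_5 ∨ ¬a_7) forces a_7 = False.
  then (a_3 ∨ ¬a_5 ∨ ¬a_6) forces a_6 = False.
All clauses satisfied.

a_1: False; a_2: True; a_3: False; a_4: False; a_5: True; a_6: False; a_7: False; a_8: False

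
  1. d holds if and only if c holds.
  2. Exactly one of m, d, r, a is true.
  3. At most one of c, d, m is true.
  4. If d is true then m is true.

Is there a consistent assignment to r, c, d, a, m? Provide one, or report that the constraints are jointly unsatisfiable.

r = True; c = False; d = False; a = False; m = False

  (1) d=F, c=F — same ✓
  (2) {m, d, r, a}: 1 true — exactly one ✓
  (3) {c, d, m}: 0 true — at most one ✓
  (4) d=F ⇒ m: vacuous ✓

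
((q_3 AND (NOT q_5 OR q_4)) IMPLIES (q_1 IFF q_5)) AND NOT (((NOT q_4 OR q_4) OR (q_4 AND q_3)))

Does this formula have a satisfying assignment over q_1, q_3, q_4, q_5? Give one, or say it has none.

The formula is unsatisfiable.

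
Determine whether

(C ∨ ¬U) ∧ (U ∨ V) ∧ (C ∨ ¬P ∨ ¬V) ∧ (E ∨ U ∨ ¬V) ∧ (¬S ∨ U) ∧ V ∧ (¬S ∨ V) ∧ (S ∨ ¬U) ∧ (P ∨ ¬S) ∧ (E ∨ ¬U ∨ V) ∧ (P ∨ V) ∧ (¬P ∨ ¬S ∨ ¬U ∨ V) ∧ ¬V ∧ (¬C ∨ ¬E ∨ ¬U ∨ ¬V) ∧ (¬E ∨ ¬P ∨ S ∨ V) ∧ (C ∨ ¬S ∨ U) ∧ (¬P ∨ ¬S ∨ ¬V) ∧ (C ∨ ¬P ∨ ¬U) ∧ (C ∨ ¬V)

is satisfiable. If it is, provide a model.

Unsatisfiable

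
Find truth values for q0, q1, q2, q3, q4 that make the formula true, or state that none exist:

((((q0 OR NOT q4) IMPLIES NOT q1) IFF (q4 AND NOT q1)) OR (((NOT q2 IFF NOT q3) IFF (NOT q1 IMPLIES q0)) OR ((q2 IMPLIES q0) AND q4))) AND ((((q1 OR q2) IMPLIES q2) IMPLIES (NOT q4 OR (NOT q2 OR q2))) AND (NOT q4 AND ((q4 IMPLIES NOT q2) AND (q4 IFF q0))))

q0: False, q1: True, q2: True, q3: False, q4: False

  (((q0 OR NOT q4) IMPLIES NOT q1) IFF (q4 AND NOT q1)) OR (((NOT q2 IFF NOT q3) IFF (NOT q1 IMPLIES q0)) OR ((q2 IMPLIES q0) AND q4)) = True
    ((q0 OR NOT q4) IMPLIES NOT q1) IFF (q4 AND NOT q1) = True
      (q0 OR NOT q4) IMPLIES NOT q1 = False
        q0 OR NOT q4 = True
          NOT q4 = True
        NOT q1 = False
      q4 AND NOT q1 = False
        NOT q1 = False
    ((NOT q2 IFF NOT q3) IFF (NOT q1 IMPLIES q0)) OR ((q2 IMPLIES q0) AND q4) = False
      (NOT q2 IFF NOT q3) IFF (NOT q1 IMPLIES q0) = False
        NOT q2 IFF NOT q3 = False
          NOT q2 = False
          NOT q3 = True
        NOT q1 IMPLIES q0 = True
          NOT q1 = False
      (q2 IMPLIES q0) AND q4 = False
        q2 IMPLIES q0 = False
  (((q1 OR q2) IMPLIES q2) IMPLIES (NOT q4 OR (NOT q2 OR q2))) AND (NOT q4 AND ((q4 IMPLIES NOT q2) AND (q4 IFF q0))) = True
    ((q1 OR q2) IMPLIES q2) IMPLIES (NOT q4 OR (NOT q2 OR q2)) = True
      (q1 OR q2) IMPLIES q2 = True
        q1 OR q2 = True
      NOT q4 OR (NOT q2 OR q2) = True
        NOT q4 = True
        NOT q2 OR q2 = True
          NOT q2 = False
    NOT q4 AND ((q4 IMPLIES NOT q2) AND (q4 IFF q0)) = True
      NOT q4 = True
      (q4 IMPLIES NOT q2) AND (q4 IFF q0) = True
        q4 IMPLIES NOT q2 = True
          NOT q2 = False
        q4 IFF q0 = True
Both conjuncts True, so the formula holds.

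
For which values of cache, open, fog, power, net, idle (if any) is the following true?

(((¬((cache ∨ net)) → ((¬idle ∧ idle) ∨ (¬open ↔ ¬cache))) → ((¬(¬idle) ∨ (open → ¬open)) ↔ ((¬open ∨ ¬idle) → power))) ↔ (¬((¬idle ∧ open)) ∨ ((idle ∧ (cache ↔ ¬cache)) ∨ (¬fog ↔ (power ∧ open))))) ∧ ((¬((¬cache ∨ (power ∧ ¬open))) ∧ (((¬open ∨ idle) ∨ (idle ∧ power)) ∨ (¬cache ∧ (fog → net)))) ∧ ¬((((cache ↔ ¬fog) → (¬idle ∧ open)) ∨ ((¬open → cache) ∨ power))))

The formula is unsatisfiable.

Case cache = True: the conjunct ¬((((cache ↔ ¬fog) → (¬idle ∧ open)) ∨ ((¬open → cache) ∨ power))) becomes ¬(((¬fog → (¬idle ∧ open)) ∨ True)) = False.
Case cache = False: the conjunct ¬((¬cache ∨ (power ∧ ¬open))) becomes ¬((True ∨ (power ∧ ¬open))) = False.
Both cases fail — unsatisfiable.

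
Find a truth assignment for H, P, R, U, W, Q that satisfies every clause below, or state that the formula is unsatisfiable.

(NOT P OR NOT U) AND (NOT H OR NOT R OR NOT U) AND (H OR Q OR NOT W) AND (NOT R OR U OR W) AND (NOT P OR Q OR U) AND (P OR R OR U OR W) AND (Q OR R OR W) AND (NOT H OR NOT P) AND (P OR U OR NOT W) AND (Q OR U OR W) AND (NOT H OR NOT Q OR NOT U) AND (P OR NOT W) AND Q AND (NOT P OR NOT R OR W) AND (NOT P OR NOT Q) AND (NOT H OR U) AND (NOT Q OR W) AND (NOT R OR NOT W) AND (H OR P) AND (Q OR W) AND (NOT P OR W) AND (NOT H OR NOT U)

Unsatisfiable — no assignment works.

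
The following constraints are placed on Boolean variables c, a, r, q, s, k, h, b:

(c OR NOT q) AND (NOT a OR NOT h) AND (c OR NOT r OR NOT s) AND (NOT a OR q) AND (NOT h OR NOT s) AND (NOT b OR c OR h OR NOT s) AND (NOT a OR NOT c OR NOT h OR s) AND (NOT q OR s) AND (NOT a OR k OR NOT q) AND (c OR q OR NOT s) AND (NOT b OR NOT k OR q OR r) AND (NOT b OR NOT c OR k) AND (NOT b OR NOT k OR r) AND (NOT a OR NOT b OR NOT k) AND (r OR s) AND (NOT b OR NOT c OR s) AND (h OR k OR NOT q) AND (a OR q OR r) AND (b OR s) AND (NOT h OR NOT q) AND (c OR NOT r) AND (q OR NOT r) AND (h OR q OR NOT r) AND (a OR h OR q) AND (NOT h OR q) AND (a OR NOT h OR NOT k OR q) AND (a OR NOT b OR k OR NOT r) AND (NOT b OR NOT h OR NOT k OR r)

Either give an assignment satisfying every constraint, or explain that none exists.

c = True; a = True; r = False; q = True; s = True; k = True; h = False; b = False

Try c = False:
  (c OR NOT q) forces q = False.
  (NOT a OR q) forces a = False.
  (c OR q OR NOT s) forces s = False.
  (r OR s) forces r = True.
  clause (c OR NOT r) is falsified — backtrack.
So c = True.
Set a = True.
  then (NOT a OR NOT h) forces h = False.
  then (NOT a OR q) forces q = True.
  then (NOT q OR s) forces s = True.
  then (NOT a OR k OR NOT q) forces k = True.
  then (NOT a OR NOT b OR NOT k) forces b = False.
Set r = False.
All clauses satisfied.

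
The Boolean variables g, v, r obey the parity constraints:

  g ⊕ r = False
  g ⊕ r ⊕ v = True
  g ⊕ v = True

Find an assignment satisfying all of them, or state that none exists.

g=F, v=T, r=F

g ⊕ r = F ⊕ F = False ✓
g ⊕ r ⊕ v = F ⊕ F ⊕ T = True ✓
g ⊕ v = F ⊕ T = True ✓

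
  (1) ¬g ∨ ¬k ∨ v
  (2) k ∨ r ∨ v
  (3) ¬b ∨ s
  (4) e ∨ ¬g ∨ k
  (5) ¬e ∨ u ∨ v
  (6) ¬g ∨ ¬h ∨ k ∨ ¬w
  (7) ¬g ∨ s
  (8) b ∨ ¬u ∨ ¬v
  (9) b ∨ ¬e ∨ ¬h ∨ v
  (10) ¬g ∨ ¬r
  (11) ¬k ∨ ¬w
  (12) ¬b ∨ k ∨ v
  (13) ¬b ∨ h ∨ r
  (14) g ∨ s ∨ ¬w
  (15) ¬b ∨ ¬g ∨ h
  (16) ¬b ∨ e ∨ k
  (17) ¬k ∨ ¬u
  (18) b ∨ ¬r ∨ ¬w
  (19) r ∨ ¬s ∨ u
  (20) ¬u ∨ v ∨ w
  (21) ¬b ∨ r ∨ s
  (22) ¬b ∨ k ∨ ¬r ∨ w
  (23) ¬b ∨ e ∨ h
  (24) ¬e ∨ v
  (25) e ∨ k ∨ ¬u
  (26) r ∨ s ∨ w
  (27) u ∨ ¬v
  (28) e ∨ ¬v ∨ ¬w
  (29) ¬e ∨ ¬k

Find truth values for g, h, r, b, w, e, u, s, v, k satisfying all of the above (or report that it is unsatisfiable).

Set g = False.
Set h = True.
Set r = True.
Set b = False.
  then (b ∨ ¬r ∨ ¬w) forces w = False.
Try e = True:
  (b ∨ ¬e ∨ ¬h ∨ v) forces v = True.
  (b ∨ ¬u ∨ ¬v) forces u = False.
  clause (u ∨ ¬v) is falsified — backtrack.
So e = False.
Set u = False.
  then (u ∨ ¬v) forces v = False.
Set s = False.
Set k = False.
All clauses satisfied.

g = False; h = True; r = True; b = False; w = False; e = False; u = False; s = False; v = False; k = False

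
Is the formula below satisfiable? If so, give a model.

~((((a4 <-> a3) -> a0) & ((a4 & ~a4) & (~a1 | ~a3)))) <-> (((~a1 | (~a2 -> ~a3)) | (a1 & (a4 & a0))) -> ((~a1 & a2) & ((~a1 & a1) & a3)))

a0 = False, a1 = True, a2 = False, a3 = True, a4 = True

  ~((((a4 <-> a3) -> a0) & ((a4 & ~a4) & (~a1 | ~a3)))) <-> (((~a1 | (~a2 -> ~a3)) | (a1 & (a4 & a0))) -> ((~a1 & a2) & ((~a1 & a1) & a3))) = True
    ~((((a4 <-> a3) -> a0) & ((a4 & ~a4) & (~a1 | ~a3)))) = True
      ((a4 <-> a3) -> a0) & ((a4 & ~a4) & (~a1 | ~a3)) = False
        (a4 <-> a3) -> a0 = False
          a4 <-> a3 = True
        (a4 & ~a4) & (~a1 | ~a3) = False
          a4 & ~a4 = False
            ~a4 = False
          ~a1 | ~a3 = False
            ~a1 = False
            ~a3 = False
    ((~a1 | (~a2 -> ~a3)) | (a1 & (a4 & a0))) -> ((~a1 & a2) & ((~a1 & a1) & a3)) = True
      (~a1 | (~a2 -> ~a3)) | (a1 & (a4 & a0)) = False
        ~a1 | (~a2 -> ~a3) = False
          ~a1 = False
          ~a2 -> ~a3 = False
            ~a2 = True
            ~a3 = False
        a1 & (a4 & a0) = False
          a4 & a0 = False
      (~a1 & a2) & ((~a1 & a1) & a3) = False
        ~a1 & a2 = False
          ~a1 = False
        (~a1 & a1) & a3 = False
          ~a1 & a1 = False
            ~a1 = False
The formula evaluates to True.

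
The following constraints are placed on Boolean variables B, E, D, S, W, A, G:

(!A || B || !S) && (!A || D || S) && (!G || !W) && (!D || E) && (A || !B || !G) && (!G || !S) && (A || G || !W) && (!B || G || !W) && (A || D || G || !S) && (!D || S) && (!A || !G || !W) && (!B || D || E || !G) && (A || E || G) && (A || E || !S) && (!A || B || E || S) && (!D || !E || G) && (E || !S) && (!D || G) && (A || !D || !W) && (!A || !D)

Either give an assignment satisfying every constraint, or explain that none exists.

B = True; E = True; D = False; S = True; W = False; A = True; G = False

Set B = True.
Set E = True.
Set D = False.
Set S = True.
  then (!G || !S) forces G = False.
  then (!B || G || !W) forces W = False.
  then (A || D || G || !S) forces A = True.
All clauses satisfied.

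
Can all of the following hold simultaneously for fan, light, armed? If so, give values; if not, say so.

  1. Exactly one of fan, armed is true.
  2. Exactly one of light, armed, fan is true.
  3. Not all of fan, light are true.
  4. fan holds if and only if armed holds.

No satisfying assignment exists.

Case fan = True:
  (1) with fan=T forces armed = False.
  Constraint (4) is violated (fan=T, armed=F) — contradiction.
Case fan = False:
  (1) with fan=F forces armed = True.
  Constraint (4) is violated (fan=F, armed=T) — contradiction.
Both cases fail — unsatisfiable.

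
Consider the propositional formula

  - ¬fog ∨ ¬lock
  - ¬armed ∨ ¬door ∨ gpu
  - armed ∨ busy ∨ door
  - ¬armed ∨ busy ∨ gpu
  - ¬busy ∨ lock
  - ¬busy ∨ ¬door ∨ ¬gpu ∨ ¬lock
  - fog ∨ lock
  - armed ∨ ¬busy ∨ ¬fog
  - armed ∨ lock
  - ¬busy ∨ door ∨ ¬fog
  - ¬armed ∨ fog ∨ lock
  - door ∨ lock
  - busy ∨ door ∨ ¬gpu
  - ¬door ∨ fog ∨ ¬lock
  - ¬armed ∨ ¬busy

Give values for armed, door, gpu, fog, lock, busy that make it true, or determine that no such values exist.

Set armed = True.
  then (¬armed ∨ ¬busy) forces busy = False.
  then (¬armed ∨ busy ∨ gpu) forces gpu = True.
  then (busy ∨ door ∨ ¬gpu) forces door = True.
Set fog = True.
  then (¬fog ∨ ¬lock) forces lock = False.
All clauses satisfied.

armed = True, door = True, gpu = True, fog = True, lock = False, busy = False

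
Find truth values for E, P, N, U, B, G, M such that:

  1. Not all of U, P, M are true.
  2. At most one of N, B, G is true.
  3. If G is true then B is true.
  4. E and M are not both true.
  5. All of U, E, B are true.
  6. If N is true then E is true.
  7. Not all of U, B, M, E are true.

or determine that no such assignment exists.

E = True, P = True, N = False, U = True, B = True, G = False, M = False

  (1) {U, P, M}: 2/3 true — not all ✓
  (2) {N, B, G}: 1 true — at most one ✓
  (3) G=F ⇒ B: vacuous ✓
  (4) E=T, M=F — not both ✓
  (5) {U, E, B}: all 3 true ✓
  (6) N=F ⇒ E: vacuous ✓
  (7) {U, B, M, E}: 3/4 true — not all ✓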